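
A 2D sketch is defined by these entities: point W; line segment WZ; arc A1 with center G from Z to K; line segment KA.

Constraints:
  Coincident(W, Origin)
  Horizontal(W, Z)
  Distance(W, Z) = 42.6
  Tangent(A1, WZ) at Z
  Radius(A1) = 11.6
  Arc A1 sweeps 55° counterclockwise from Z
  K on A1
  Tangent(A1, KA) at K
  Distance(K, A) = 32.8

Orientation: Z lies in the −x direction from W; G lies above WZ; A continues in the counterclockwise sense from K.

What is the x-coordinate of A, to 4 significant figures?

-14.28

On A1, Z sits at bearing -90° from G; a 55° counterclockwise sweep puts K at bearing -35°, so K = G + 11.6·(cos -35°, sin -35°) = (-33.10, 4.947). The tangent condition forces GK to be normal to KA, so KA runs along (−sin -35°, cos -35°); with |KA| = 32.8, A = (-14.28, 31.81). So A.x = -14.28.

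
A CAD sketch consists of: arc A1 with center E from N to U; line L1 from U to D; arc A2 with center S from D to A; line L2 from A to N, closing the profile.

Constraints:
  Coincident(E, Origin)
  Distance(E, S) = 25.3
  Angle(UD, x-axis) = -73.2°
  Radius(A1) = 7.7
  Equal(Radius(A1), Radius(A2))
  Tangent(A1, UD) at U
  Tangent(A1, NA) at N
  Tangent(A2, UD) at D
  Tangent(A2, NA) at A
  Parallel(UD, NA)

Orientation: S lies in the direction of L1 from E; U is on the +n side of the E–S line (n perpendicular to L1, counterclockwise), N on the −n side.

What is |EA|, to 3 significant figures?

26.4

The slot axis is L1's direction at -73.2°, so u = (cos -73.2°, sin -73.2°) = (0.289, -0.957) and n = (−sin -73.2°, cos -73.2°) = (0.957, 0.289). E is at the origin and S lies 25.3 along u from E, so S = 25.3·u = (7.31, -24.2). Tangency of A1 to both parallel lines with radius 7.7 puts U and N at E ± 7.7·n: U = (7.37, 2.23), N = (-7.37, -2.23). Equal radii place D and A the same way about S: D = S + 7.7·n = (14.7, -22.0), A = S − 7.7·n = (-0.0589, -26.4). Then |EA| = |A − E| = 26.4.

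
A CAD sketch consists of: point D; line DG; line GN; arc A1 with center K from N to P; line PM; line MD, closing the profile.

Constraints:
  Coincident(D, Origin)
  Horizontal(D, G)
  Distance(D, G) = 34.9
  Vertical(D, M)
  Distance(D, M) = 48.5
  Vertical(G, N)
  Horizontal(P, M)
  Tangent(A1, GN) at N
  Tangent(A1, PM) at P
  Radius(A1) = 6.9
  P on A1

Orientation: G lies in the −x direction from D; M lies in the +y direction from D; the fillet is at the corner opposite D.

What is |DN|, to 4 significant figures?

54.30

D is at the origin; DG is horizontal with |DG| = 34.9 and G on the −x side, so G = (-34.90, 0.000). DM is vertical with |DM| = 48.5 and M on the +y side, so M = (0.000, 48.50). The virtual corner opposite D is at (-34.90, 48.50). A1 meets GN tangentially, so KN is at right angles to GN and since A1 is tangent to PM there, KP ⟂ PM, with radius 6.9, so the center K sits 6.9 in from both sides at K = (-28.00, 41.60). That places the tangent points at N = (-34.90, 41.60) on GN and P = (-28.00, 48.50) on PM. Then |DN| = |N − D| = 54.30.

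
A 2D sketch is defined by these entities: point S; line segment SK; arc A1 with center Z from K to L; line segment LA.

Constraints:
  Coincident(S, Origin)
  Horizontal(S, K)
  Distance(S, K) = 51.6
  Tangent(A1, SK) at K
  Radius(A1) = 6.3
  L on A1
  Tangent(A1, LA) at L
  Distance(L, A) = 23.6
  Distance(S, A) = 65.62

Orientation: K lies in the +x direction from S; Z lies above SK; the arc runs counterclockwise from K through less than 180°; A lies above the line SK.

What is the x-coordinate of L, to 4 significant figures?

57.90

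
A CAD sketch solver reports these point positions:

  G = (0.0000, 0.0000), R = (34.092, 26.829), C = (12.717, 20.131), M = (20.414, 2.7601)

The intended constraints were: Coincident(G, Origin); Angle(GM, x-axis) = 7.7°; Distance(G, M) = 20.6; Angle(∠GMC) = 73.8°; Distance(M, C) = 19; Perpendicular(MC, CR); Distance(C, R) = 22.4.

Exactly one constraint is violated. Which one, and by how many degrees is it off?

Perpendicular(MC, CR) — off by 6.50°.

G = (0.00, 0.00) ✓; GM at 7.700° ✓; |GM| = 20.60 ✓; ∠GMC = 73.80° ✓; |MC| = 19.00 ✓; ∠(MC, CR) = 96.50° ✗; |CR| = 22.40 ✓.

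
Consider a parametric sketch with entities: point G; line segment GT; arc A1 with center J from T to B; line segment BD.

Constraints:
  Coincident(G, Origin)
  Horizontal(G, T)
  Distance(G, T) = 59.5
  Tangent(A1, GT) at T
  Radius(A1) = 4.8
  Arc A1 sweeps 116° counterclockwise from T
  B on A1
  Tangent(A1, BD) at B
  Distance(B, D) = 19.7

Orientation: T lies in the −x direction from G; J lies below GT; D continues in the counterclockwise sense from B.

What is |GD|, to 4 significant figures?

60.42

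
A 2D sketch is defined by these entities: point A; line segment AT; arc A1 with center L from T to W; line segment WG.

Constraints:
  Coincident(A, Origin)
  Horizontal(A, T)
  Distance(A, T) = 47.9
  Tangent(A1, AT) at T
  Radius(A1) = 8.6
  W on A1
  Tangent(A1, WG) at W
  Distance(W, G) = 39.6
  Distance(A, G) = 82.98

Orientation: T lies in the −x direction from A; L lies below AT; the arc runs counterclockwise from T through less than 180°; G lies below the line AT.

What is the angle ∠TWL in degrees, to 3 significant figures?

57.2°

Checks: |LW| = 8.600 ✓; ∠(LW, WG) = 90.00° ✓; |WG| = 39.60 ✓; |AG| = 82.98 ✓.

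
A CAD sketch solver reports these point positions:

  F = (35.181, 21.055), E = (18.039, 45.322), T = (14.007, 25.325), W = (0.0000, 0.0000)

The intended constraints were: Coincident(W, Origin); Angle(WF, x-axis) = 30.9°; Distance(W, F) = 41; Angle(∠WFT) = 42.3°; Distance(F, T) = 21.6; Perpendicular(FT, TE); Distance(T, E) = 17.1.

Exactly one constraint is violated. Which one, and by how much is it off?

Distance(T, E) = 17.1 — off by 3.30.

W = (0.00, 0.00) ✓; WF at 30.90° ✓; |WF| = 41.00 ✓; ∠WFT = 42.30° ✓; |FT| = 21.60 ✓; ∠(FT, TE) = 90.00° ✓; |TE| = 20.40 ✗.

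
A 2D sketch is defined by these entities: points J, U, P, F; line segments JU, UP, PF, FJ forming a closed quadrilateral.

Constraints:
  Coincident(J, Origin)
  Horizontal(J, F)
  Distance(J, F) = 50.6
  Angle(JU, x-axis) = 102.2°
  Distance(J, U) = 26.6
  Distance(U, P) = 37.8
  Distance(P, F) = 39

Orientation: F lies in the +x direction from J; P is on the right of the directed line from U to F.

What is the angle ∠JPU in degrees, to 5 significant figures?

31.043°

J is at the origin; J and F share the same y with |JF| = 50.6 and F in +x, so F = (50.6, 0). JU runs at 102.2° with |JU| = 26.6, so U = (-5.6212, 25.999). P is determined by |UP| = 37.8 and |PF| = 39.0 together: it lies at the intersection of circle(U, 37.8) and circle(F, 39.0). With |UF| = 61.942, the foot of the radical line on UF is 30.227 from U and the perpendicular offset is √(37.8² − 30.227²) = 22.697. Taking the right-of-UF solution: P = (12.287, -7.2893).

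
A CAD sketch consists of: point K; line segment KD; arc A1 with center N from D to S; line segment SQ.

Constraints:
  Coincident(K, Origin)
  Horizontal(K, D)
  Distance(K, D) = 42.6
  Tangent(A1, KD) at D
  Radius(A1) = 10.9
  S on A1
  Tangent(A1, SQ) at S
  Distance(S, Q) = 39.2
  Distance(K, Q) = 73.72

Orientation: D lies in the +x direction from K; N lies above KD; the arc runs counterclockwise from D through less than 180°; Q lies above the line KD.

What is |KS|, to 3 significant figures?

54.6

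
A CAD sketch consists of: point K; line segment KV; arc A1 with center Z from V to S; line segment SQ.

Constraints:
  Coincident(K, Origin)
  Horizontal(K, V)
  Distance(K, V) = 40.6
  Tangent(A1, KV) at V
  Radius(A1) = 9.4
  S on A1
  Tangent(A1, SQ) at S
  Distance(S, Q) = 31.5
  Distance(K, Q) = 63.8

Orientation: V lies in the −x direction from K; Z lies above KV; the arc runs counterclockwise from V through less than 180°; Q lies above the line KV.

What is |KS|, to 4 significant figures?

35.50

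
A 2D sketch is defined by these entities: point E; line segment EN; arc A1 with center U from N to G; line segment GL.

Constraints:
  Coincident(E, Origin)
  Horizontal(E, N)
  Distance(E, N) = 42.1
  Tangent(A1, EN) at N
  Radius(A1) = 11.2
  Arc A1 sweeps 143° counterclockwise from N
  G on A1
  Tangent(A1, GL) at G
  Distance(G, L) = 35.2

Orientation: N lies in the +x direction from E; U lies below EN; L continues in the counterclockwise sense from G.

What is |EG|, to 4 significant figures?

40.70

E is at the origin; E and N share the same y with |EN| = 42.1 and N on the +x side, so N = (42.10, 0.000). Tangency of A1 to EN means the radius UN is perpendicular to EN, so U = N + (0, -11.2) = (42.10, -11.20). On A1, N sits at bearing 90° from U; a 143° counterclockwise sweep puts G at bearing 233°, so G = U + 11.2·(cos 233°, sin 233°) = (35.36, -20.14). Then |EG| = |G − E| = 40.70.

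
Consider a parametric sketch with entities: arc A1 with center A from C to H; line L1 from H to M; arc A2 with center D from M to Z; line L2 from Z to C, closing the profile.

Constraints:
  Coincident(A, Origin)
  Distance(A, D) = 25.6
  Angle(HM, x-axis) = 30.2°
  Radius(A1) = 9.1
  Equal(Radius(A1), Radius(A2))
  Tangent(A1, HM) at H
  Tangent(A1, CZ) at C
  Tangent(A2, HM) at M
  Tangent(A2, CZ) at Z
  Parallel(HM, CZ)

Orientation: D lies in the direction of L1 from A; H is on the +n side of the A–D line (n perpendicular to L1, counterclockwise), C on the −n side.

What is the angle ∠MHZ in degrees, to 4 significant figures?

35.41°

The slot axis is L1's direction at 30.2°, so u = (cos 30.2°, sin 30.2°) = (0.8643, 0.5030) and n = (−sin 30.2°, cos 30.2°) = (-0.5030, 0.8643). A is at the origin and D lies 25.6 along u from A, so D = 25.6·u = (22.13, 12.88). Tangency of A1 to both parallel lines with radius 9.1 puts H and C at A ± 9.1·n: H = (-4.577, 7.865), C = (4.577, -7.865). Equal radii place M and Z the same way about D: M = D + 9.1·n = (17.55, 20.74), Z = D − 9.1·n = (26.70, 5.012). Then cos ∠MHZ = HM·HZ / (|HM||HZ|), giving 35.41°.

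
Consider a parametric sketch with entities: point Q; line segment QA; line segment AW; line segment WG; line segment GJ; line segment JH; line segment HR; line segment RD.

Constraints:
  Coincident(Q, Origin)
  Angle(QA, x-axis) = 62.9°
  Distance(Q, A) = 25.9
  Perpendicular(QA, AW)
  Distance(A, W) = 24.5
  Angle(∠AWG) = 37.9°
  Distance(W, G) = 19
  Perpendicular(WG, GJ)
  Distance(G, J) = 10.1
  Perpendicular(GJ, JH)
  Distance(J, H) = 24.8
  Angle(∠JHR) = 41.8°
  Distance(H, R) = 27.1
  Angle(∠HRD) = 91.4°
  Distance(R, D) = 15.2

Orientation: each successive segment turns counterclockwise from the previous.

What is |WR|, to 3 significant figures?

16.5

The perpendicularity gives JH at right angles to GJ, so JH runs at 115°; with |JH| = 24.8, H = (-3.31, 43.7). ∠JHR = 41.8° gives HR at -107° from the x-axis; with |HR| = 27.1, R = (-11.1, 17.8). Then |WR| = |R − W| = 16.5.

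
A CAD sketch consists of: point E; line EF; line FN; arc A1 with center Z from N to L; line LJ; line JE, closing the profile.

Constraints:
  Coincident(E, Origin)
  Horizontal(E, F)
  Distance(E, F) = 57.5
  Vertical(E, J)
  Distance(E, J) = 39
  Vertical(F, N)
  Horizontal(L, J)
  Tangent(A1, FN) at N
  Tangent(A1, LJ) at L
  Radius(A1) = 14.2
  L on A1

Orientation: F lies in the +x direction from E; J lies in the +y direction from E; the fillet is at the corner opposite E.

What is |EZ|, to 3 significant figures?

49.9

E is at the origin; E and F share the same y with |EF| = 57.5 and F on the +x side, so F = (57.5, 0.00). E and J share the same x with |EJ| = 39.0 and J on the +y side, so J = (0.00, 39.0). The virtual corner opposite E is at (57.5, 39.0). Tangency of A1 to FN means the radius ZN is perpendicular to FN and since A1 is tangent to LJ there, ZL ⟂ LJ, with radius 14.2, so the center Z sits 14.2 in from both sides at Z = (43.3, 24.8). Then |EZ| = |Z − E| = 49.9.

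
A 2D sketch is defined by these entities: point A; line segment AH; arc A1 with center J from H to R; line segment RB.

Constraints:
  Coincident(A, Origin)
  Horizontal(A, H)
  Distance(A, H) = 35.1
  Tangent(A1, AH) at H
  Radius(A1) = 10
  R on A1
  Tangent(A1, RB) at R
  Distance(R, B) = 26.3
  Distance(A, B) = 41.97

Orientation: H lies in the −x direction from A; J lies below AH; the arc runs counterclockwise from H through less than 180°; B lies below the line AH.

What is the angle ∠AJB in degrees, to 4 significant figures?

79.84°

A is at the origin; AH is horizontal with |AH| = 35.1 and H on the −x side, so H = (-35.10, 0.000). Tangency of A1 to AH means the radius JH is perpendicular to AH, so J = H + (0, -10) = (-35.10, -10.00). Since JR ⟂ RB (tangency), |JB| = √(10.0² + 26.3²) = 28.14 regardless of where R sits on A1. So B lies on both circle(A, 41.97) and circle(J, 28.14); the below-AH intersection is B = (-22.74, -35.28). R is the foot of the tangent from B: R = (-41.94, -17.30).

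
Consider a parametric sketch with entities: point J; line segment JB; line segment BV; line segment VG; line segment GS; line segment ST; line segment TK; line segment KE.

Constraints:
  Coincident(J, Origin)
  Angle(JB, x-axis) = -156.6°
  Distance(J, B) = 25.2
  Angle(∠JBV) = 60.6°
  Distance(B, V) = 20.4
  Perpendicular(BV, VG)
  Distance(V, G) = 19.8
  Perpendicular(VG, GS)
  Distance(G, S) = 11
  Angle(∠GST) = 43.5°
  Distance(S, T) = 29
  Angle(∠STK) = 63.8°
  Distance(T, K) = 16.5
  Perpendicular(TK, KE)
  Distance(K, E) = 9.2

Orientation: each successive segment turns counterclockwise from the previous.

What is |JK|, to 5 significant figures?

23.837

J is at the origin; JB runs at -156.6° with length 25.2, so B = (-23.127, -10.008). ∠JBV = 60.6° gives BV at -37.200° from the x-axis; with |BV| = 20.4, V = (-6.8782, -22.342). BV is perpendicular to VG, so VG runs at 52.800°; with |VG| = 19.8, G = (5.0929, -6.5707). The perpendicularity gives GS at right angles to VG, so GS runs at 142.80°; with |GS| = 11.0, S = (-3.6690, 0.079934). ∠GST = 43.5° gives ST at -80.700° from the x-axis; with |ST| = 29.0, T = (1.0175, -28.539). ∠STK = 63.8° gives TK at 35.500° from the x-axis; with |TK| = 16.5, K = (14.450, -18.957). Then |JK| = |K − J| = 23.837.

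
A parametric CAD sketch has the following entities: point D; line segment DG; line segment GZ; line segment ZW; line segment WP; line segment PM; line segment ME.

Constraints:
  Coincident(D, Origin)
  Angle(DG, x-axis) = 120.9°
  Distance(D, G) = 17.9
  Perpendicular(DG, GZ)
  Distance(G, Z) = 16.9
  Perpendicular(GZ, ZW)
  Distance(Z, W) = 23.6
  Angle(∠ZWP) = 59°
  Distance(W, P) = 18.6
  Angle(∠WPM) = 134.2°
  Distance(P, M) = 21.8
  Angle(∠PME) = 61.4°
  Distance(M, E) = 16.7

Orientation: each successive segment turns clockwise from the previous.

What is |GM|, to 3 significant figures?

8.25

D is at the origin; DG runs at 120.9° with length 17.9, so G = (-9.19, 15.4). DG is perpendicular to GZ, so GZ runs at 30.9°; with |GZ| = 16.9, Z = (5.31, 24.0). GZ ⟂ ZW, so ZW runs at -59.1°; with |ZW| = 23.6, W = (17.4, 3.79). ∠ZWP = 59.0° gives WP at 180° from the x-axis; with |WP| = 18.6, P = (-1.17, 3.82). ∠WPM = 134.2° gives PM at 134° from the x-axis; with |PM| = 21.8, M = (-16.3, 19.5). Then |GM| = |M − G| = 8.25.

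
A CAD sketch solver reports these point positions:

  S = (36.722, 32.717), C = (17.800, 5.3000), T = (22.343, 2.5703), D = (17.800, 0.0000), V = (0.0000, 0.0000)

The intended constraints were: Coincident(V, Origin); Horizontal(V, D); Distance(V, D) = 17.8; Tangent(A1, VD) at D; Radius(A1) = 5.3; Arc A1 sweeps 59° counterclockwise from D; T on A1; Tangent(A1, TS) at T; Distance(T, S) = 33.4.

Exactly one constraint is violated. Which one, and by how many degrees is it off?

Tangent(A1, TS) at T — off by 5.50°.

V = (0.00, 0.00) ✓; V.y = 0.00, D.y = 0.00 ✓; |VD| = 17.80 ✓; ∠(CD, DV) = 90.00° ✓; |CD| = 5.300 ✓; bearing(C→T) − bearing(C→D) = 59.00° ✓; |CT| = 5.300 ✓; ∠(CT, TS) = 84.50° ✗; |TS| = 33.40 ✓.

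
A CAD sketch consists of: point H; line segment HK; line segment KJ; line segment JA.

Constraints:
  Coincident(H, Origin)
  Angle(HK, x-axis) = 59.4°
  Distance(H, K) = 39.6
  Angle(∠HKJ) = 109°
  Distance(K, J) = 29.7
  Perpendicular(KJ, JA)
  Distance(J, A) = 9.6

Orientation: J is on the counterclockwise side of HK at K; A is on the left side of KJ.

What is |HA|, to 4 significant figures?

50.89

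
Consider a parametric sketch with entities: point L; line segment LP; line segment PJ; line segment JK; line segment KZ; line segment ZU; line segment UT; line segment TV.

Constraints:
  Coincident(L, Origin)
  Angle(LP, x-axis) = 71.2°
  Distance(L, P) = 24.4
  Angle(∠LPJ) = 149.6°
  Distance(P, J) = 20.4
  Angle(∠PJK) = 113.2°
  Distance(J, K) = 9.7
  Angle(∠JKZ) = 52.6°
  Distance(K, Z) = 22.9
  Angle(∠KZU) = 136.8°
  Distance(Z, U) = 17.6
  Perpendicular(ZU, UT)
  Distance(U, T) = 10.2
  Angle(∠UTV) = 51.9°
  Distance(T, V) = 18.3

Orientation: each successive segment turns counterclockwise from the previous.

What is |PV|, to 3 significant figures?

1.34

L is at the origin; LP runs at 71.2° with length 24.4, so P = (7.86, 23.1). ∠LPJ = 149.6° gives PJ at 102° from the x-axis; with |PJ| = 20.4, J = (3.76, 43.1). ∠PJK = 113.2° gives JK at 168° from the x-axis; with |JK| = 9.7, K = (-5.74, 45.0). ∠JKZ = 52.6° gives KZ at -64.2° from the x-axis; with |KZ| = 22.9, Z = (4.23, 24.4). ∠KZU = 136.8° gives ZU at -21.0° from the x-axis; with |ZU| = 17.6, U = (20.7, 18.1). The perpendicularity gives UT at right angles to ZU, so UT runs at 69.0°; with |UT| = 10.2, T = (24.3, 27.6). ∠UTV = 51.9° gives TV at -163° from the x-axis; with |TV| = 18.3, V = (6.82, 22.2). Then |PV| = |V − P| = 1.34.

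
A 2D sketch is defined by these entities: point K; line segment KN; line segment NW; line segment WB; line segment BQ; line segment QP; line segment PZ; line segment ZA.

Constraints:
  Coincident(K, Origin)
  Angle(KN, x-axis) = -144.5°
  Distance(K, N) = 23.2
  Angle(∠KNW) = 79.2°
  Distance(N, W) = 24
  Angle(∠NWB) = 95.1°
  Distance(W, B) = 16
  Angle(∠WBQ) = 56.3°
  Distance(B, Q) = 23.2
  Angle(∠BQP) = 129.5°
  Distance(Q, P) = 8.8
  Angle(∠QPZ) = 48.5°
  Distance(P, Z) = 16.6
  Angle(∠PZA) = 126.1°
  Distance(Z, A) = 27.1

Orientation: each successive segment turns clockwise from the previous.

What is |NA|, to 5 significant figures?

37.558

K is at the origin; KN runs at -144.5° with length 23.2, so N = (-18.887, -13.472). ∠KNW = 79.2° gives NW at 114.70° from the x-axis; with |NW| = 24.0, W = (-28.916, 8.3319). ∠NWB = 95.1° gives WB at 29.800° from the x-axis; with |WB| = 16.0, B = (-15.032, 16.283). ∠WBQ = 56.3° gives BQ at -93.900° from the x-axis; with |BQ| = 23.2, Q = (-16.610, -6.8628). ∠BQP = 129.5° gives QP at -144.40° from the x-axis; with |QP| = 8.8, P = (-23.765, -11.985). ∠QPZ = 48.5° gives PZ at 84.100° from the x-axis; with |PZ| = 16.6, Z = (-22.059, 4.5266). ∠PZA = 126.1° gives ZA at 30.200° from the x-axis; with |ZA| = 27.1, A = (1.3629, 18.158). Then |NA| = |A − N| = 37.558.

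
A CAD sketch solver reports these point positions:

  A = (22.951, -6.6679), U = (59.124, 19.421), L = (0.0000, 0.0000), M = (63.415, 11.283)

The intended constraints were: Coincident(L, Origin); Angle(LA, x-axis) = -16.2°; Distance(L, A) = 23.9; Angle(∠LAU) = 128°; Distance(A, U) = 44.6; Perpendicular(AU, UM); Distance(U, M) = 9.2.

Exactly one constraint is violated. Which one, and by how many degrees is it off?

Perpendicular(AU, UM) — off by 8.00°.

L = (0.00, 0.00) ✓; LA at -16.20° ✓; |LA| = 23.90 ✓; ∠LAU = 128.0° ✓; |AU| = 44.60 ✓; ∠(AU, UM) = 98.00° ✗; |UM| = 9.200 ✓.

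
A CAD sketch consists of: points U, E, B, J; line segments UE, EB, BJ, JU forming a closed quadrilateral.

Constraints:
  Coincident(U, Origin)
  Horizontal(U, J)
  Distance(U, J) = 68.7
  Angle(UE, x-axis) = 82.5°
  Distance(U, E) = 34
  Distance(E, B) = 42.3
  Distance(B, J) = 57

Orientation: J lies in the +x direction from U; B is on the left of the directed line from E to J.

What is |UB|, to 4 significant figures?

66.70

Checks: |EB| = 42.30 ✓; |BJ| = 57.00 ✓.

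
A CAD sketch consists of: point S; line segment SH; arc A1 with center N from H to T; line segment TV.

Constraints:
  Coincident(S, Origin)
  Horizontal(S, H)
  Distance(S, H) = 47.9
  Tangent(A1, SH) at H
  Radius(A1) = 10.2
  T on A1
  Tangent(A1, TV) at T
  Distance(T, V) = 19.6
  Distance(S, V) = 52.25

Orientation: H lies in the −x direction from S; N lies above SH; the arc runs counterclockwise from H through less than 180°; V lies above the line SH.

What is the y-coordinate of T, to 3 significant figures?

12.2

Checks: ∠(NH, HS) = 90.00° ✓; |NT| = 10.20 ✓; ∠(NT, TV) = 90.00° ✓; |TV| = 19.60 ✓; |SV| = 52.25 ✓.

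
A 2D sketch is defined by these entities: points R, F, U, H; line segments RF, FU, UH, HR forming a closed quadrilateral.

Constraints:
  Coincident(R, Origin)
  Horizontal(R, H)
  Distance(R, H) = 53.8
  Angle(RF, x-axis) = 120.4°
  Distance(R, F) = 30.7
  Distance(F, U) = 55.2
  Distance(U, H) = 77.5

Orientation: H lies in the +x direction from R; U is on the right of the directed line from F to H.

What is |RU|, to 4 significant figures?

33.95

Checks: |FU| = 55.20 ✓; |UH| = 77.50 ✓.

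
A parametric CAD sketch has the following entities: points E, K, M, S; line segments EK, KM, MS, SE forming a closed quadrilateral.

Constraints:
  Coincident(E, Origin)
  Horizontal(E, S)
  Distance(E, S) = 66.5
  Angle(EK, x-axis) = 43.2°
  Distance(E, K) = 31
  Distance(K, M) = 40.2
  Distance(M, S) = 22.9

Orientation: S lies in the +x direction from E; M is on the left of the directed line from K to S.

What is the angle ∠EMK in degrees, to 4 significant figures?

17.84°

Checks: |KM| = 40.20 ✓; |MS| = 22.90 ✓.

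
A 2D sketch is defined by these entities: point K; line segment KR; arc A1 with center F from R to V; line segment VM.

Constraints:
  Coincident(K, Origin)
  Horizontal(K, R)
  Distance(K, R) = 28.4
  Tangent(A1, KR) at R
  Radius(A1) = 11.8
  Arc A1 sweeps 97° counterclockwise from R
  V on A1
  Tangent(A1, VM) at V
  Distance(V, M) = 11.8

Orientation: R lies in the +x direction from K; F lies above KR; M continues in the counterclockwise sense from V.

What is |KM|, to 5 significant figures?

46.024

K is at the origin; K and R share the same y with |KR| = 28.4 and R on the +x side, so R = (28.400, 0.0000). The tangent condition forces FR to be normal to KR, so F = R + (0, 11.8) = (28.400, 11.800). On A1, R sits at bearing -90° from F; a 97° counterclockwise sweep puts V at bearing 7°, so V = F + 11.8·(cos 7°, sin 7°) = (40.112, 13.238). Tangency of A1 to VM means the radius FV is perpendicular to VM, so VM runs along (−sin 7°, cos 7°); with |VM| = 11.8, M = (38.674, 24.950). Then |KM| = |M − K| = 46.024.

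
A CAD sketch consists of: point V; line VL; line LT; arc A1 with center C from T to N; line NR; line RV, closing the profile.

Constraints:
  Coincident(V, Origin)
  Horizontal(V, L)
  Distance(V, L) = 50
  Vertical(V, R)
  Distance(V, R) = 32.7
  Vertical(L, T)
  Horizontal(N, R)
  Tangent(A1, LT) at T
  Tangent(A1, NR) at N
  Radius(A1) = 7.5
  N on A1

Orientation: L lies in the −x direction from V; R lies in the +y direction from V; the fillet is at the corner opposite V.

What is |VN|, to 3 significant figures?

53.6

V is at the origin; V and L share the same y with |VL| = 50.0 and L on the −x side, so L = (-50.0, 0.00). V and R share the same x with |VR| = 32.7 and R on the +y side, so R = (0.00, 32.7). The virtual corner opposite V is at (-50.0, 32.7). Tangency of A1 to LT means the radius CT is perpendicular to LT and since A1 is tangent to NR there, CN ⟂ NR, with radius 7.5, so the center C sits 7.5 in from both sides at C = (-42.5, 25.2). That places the tangent points at T = (-50.0, 25.2) on LT and N = (-42.5, 32.7) on NR. Then |VN| = |N − V| = 53.6.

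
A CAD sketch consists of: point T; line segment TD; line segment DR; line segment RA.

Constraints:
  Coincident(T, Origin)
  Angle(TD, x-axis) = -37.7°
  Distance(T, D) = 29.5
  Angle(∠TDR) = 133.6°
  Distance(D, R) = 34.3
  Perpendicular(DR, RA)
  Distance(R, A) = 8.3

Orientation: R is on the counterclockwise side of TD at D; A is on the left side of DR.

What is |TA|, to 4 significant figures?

56.18

∠TDR = 133.6°, so DR runs at -37.7° + (180° − 133.6°) = 8.700° from the x-axis; with |DR| = 34.3, R = D + 34.3·(cos 8.700°, sin 8.700°) = (57.25, -12.85). DR is perpendicular to RA; with |RA| = 8.3 on the left of DR, A = R + 8.3·(-0.1513, 0.9885) = (55.99, -4.647). Then |TA| = |A − T| = 56.18.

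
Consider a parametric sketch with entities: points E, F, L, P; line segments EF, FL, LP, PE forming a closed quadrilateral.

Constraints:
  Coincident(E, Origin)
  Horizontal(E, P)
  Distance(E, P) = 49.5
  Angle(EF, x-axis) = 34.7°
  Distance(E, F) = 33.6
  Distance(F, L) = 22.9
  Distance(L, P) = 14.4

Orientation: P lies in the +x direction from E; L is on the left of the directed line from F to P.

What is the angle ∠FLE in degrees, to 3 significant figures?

28.0°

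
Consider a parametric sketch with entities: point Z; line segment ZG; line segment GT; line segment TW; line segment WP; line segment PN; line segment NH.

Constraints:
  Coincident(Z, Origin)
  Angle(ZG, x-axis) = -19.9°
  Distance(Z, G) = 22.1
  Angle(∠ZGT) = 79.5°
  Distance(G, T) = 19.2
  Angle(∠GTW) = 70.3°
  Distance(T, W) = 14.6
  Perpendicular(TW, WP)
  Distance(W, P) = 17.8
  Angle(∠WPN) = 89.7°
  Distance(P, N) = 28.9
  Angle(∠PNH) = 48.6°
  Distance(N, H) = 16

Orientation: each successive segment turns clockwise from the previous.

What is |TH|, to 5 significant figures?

6.7738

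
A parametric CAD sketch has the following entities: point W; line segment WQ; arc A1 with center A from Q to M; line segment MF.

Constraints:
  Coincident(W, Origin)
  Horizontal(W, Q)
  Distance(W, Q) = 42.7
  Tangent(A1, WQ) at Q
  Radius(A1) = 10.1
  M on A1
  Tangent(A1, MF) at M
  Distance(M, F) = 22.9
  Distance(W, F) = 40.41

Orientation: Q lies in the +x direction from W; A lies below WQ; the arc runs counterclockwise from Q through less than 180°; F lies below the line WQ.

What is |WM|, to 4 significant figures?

33.78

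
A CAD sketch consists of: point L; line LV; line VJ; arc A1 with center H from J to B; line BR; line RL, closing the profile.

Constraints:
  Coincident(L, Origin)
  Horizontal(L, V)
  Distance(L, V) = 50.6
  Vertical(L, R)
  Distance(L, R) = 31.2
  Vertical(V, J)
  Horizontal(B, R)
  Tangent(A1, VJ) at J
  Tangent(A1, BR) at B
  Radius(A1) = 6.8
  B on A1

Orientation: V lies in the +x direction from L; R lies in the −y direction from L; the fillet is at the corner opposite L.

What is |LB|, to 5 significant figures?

53.776

L is at the origin; L and V share the same y with |LV| = 50.6 and V on the +x side, so V = (50.600, 0.0000). LR is vertical with |LR| = 31.2 and R on the −y side, so R = (0.0000, -31.200). The virtual corner opposite L is at (50.600, -31.200). Tangency of A1 to VJ means the radius HJ is perpendicular to VJ and since A1 is tangent to BR there, HB ⟂ BR, with radius 6.8, so the center H sits 6.8 in from both sides at H = (43.800, -24.400). That places the tangent points at J = (50.600, -24.400) on VJ and B = (43.800, -31.200) on BR. Then |LB| = |B − L| = 53.776.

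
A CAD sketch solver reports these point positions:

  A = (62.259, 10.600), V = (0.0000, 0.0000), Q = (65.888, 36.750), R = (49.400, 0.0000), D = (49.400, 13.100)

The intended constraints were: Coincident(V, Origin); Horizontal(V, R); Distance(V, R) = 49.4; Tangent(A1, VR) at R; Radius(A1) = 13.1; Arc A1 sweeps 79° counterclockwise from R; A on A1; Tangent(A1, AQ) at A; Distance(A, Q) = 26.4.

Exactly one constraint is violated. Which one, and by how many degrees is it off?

Tangent(A1, AQ) at A — off by 3.10°.

V = (0.00, 0.00) ✓; V.y = 0.00, R.y = 0.00 ✓; |VR| = 49.40 ✓; ∠(DR, RV) = 90.00° ✓; |DR| = 13.10 ✓; bearing(D→A) − bearing(D→R) = 79.00° ✓; |DA| = 13.10 ✓; ∠(DA, AQ) = 86.90° ✗; |AQ| = 26.40 ✓.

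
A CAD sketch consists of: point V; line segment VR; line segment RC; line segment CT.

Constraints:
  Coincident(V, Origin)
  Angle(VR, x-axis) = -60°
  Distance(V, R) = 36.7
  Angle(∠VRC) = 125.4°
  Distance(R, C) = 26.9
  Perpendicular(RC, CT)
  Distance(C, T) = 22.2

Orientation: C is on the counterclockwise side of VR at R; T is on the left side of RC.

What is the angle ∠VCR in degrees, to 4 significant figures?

31.85°

V is at the origin; VR runs at -60.0° with length 36.7, so R = 36.7·(cos -60.0°, sin -60.0°) = (18.35, -31.78). ∠VRC = 125.4°, so RC runs at -60.0° + (180° − 125.4°) = -5.400° from the x-axis; with |RC| = 26.9, C = R + 26.9·(cos -5.400°, sin -5.400°) = (45.13, -34.31). Then cos ∠VCR = CV·CR / (|CV||CR|), giving 31.85°.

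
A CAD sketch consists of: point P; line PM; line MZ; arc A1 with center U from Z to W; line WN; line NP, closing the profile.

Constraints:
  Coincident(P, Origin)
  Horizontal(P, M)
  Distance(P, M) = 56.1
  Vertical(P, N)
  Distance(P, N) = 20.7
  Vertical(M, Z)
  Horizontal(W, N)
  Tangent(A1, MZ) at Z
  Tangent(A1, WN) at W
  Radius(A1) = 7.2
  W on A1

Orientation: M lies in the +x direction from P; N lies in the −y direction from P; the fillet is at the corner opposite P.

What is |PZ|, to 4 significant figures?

57.70

P is at the origin; P and M share the same y with |PM| = 56.1 and M on the +x side, so M = (56.10, 0.000). P and N share the same x with |PN| = 20.7 and N on the −y side, so N = (0.000, -20.70). The virtual corner opposite P is at (56.10, -20.70). A1 meets MZ tangentially, so UZ is at right angles to MZ and A1 meets WN tangentially, so UW is at right angles to WN, with radius 7.2, so the center U sits 7.2 in from both sides at U = (48.90, -13.50). That places the tangent points at Z = (56.10, -13.50) on MZ and W = (48.90, -20.70) on WN. Then |PZ| = |Z − P| = 57.70.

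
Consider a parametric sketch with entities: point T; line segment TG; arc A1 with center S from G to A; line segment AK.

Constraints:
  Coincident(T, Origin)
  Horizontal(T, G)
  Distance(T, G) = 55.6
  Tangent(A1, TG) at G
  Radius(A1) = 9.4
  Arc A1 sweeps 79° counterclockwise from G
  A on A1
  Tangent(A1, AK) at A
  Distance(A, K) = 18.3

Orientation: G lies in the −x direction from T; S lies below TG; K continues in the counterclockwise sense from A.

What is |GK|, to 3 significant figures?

28.6

On A1, G sits at bearing 90° from S; a 79° counterclockwise sweep puts A at bearing 169°, so A = S + 9.4·(cos 169°, sin 169°) = (-64.8, -7.61). A1 meets AK tangentially, so SA is at right angles to AK, so AK runs along (−sin 169°, cos 169°); with |AK| = 18.3, K = (-68.3, -25.6). Then |GK| = |K − G| = 28.6.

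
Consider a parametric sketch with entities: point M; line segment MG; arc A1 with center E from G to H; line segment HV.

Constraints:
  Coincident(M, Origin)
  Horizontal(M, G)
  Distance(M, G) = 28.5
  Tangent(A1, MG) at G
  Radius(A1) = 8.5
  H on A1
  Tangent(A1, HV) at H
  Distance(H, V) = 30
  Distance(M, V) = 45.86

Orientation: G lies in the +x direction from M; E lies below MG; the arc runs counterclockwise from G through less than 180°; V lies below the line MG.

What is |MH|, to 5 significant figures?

22.202

M is at the origin; MG is horizontal with |MG| = 28.5 and G on the +x side, so G = (28.500, 0.0000). Since A1 is tangent to MG there, EG ⟂ MG, so E = G + (0, -8.5) = (28.500, -8.5000). Since EH ⟂ HV (tangency), |EV| = √(8.5² + 30.0²) = 31.181 regardless of where H sits on A1. So V lies on both circle(M, 45.86) and circle(E, 31.181); the below-MG intersection is V = (23.637, -39.299). H is the foot of the tangent from V: H = (20.061, -9.5133).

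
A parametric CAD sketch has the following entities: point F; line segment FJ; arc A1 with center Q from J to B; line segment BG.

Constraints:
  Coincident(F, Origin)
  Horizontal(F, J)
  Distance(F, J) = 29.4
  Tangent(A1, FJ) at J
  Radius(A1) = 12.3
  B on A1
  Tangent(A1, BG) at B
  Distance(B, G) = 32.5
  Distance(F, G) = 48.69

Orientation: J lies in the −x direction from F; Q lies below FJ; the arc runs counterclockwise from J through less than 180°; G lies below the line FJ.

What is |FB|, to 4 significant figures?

43.78

F is at the origin; F and J share the same y with |FJ| = 29.4 and J on the −x side, so J = (-29.40, 0.000). A1 meets FJ tangentially, so QJ is at right angles to FJ, so Q = J + (0, -12.3) = (-29.40, -12.30). Since QB ⟂ BG (tangency), |QG| = √(12.3² + 32.5²) = 34.75 regardless of where B sits on A1. So G lies on both circle(F, 48.69) and circle(Q, 34.75); the below-FJ intersection is G = (-18.15, -45.18). B is the foot of the tangent from G: B = (-38.88, -20.14).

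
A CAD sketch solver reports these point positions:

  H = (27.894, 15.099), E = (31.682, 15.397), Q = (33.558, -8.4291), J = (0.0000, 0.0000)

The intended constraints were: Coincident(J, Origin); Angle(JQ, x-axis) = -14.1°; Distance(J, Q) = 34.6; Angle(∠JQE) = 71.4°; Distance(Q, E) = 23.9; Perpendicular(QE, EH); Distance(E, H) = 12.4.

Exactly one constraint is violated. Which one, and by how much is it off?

Distance(E, H) = 12.4 — off by 8.60.

J = (0.00, 0.00) ✓; JQ at -14.10° ✓; |JQ| = 34.60 ✓; ∠JQE = 71.40° ✓; |QE| = 23.90 ✓; ∠(QE, EH) = 90.00° ✓; |EH| = 3.800 ✗.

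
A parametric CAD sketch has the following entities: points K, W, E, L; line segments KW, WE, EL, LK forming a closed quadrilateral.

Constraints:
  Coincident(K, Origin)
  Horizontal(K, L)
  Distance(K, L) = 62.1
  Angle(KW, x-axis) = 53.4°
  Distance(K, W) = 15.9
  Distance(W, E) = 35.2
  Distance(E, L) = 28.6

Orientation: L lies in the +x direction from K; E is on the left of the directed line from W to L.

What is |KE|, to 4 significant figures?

48.64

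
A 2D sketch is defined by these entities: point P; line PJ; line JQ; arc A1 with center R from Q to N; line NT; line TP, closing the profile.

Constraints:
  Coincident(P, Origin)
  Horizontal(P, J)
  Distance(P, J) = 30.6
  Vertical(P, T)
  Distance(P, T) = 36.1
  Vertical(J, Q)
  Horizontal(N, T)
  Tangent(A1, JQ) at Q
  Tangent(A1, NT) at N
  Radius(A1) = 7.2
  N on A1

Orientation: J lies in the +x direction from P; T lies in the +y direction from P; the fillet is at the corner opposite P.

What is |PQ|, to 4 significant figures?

42.09

P is at the origin; PJ is horizontal with |PJ| = 30.6 and J on the +x side, so J = (30.60, 0.000). P and T share the same x with |PT| = 36.1 and T on the +y side, so T = (0.000, 36.10). The virtual corner opposite P is at (30.60, 36.10). Since A1 is tangent to JQ there, RQ ⟂ JQ and the tangent condition forces RN to be normal to NT, with radius 7.2, so the center R sits 7.2 in from both sides at R = (23.40, 28.90). That places the tangent points at Q = (30.60, 28.90) on JQ and N = (23.40, 36.10) on NT. Then |PQ| = |Q − P| = 42.09.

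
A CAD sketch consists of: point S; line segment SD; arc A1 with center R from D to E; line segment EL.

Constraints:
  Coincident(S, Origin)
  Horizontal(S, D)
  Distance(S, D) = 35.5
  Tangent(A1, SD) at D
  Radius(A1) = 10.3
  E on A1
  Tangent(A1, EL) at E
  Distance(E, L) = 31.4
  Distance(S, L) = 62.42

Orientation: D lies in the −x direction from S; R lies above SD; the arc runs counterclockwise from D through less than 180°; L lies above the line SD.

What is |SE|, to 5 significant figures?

32.050

S is at the origin; S and D share the same y with |SD| = 35.5 and D on the −x side, so D = (-35.500, 0.0000). Tangency of A1 to SD means the radius RD is perpendicular to SD, so R = D + (0, 10.3) = (-35.500, 10.300). Since RE ⟂ EL (tangency), |RL| = √(10.3² + 31.4²) = 33.046 regardless of where E sits on A1. So L lies on both circle(S, 62.42) and circle(R, 33.046); the above-SD intersection is L = (-46.735, 41.378). E is the foot of the tangent from L: E = (-27.387, 16.646).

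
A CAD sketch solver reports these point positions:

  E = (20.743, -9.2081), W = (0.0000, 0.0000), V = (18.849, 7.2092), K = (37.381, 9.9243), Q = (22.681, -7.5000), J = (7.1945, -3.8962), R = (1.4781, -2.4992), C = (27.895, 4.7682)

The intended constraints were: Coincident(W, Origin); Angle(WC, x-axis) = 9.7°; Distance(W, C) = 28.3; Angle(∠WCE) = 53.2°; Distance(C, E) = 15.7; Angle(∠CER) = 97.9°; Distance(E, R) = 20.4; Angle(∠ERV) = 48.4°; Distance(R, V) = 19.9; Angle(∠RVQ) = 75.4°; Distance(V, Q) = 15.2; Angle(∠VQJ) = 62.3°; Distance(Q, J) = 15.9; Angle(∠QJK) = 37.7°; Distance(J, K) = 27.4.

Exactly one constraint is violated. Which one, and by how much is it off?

Distance(J, K) = 27.4 — off by 5.80.

W = (0.00, 0.00) ✓; WC at 9.700° ✓; |WC| = 28.30 ✓; ∠WCE = 53.20° ✓; |CE| = 15.70 ✓; ∠CER = 97.90° ✓; |ER| = 20.40 ✓; ∠ERV = 48.40° ✓; |RV| = 19.90 ✓; ∠RVQ = 75.40° ✓; |VQ| = 15.20 ✓; ∠VQJ = 62.30° ✓; |QJ| = 15.90 ✓; ∠QJK = 37.70° ✓; |JK| = 33.20 ✗.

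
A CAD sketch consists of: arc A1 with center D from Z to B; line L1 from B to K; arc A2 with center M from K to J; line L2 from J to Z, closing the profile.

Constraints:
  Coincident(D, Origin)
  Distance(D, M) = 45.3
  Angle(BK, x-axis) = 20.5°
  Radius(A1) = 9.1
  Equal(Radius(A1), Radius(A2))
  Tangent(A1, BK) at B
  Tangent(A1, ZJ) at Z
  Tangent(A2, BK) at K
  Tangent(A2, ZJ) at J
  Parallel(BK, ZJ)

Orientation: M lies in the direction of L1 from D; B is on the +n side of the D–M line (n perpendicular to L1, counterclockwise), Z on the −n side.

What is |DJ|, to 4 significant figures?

46.20

The slot axis is L1's direction at 20.5°, so u = (cos 20.5°, sin 20.5°) = (0.9367, 0.3502) and n = (−sin 20.5°, cos 20.5°) = (-0.3502, 0.9367). D is at the origin and M lies 45.3 along u from D, so M = 45.3·u = (42.43, 15.86). Tangency of A1 to both parallel lines with radius 9.1 puts B and Z at D ± 9.1·n: B = (-3.187, 8.524), Z = (3.187, -8.524). Equal radii place K and J the same way about M: K = M + 9.1·n = (39.24, 24.39), J = M − 9.1·n = (45.62, 7.341). Then |DJ| = |J − D| = 46.20.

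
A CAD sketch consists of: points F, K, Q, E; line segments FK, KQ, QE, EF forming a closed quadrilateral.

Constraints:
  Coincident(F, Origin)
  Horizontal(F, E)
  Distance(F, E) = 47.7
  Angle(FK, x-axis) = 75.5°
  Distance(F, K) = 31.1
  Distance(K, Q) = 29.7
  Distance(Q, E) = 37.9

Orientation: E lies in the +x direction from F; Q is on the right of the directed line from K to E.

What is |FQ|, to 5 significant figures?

9.8147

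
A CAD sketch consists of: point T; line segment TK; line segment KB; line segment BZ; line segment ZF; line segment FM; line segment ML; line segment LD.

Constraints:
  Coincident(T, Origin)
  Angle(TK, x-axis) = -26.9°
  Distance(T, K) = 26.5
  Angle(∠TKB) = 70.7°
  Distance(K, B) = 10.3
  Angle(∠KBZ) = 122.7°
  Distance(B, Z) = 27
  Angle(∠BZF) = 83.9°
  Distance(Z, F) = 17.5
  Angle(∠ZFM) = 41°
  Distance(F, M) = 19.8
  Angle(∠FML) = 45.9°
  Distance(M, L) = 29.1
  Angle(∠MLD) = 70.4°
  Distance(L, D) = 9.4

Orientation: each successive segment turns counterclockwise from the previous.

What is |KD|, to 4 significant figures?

43.90

∠FML = 45.9° gives ML at 148.9° from the x-axis; with |ML| = 29.1, L = (-11.21, 21.30). ∠MLD = 70.4° gives LD at -101.5° from the x-axis; with |LD| = 9.4, D = (-13.08, 12.09). Then |KD| = |D − K| = 43.90.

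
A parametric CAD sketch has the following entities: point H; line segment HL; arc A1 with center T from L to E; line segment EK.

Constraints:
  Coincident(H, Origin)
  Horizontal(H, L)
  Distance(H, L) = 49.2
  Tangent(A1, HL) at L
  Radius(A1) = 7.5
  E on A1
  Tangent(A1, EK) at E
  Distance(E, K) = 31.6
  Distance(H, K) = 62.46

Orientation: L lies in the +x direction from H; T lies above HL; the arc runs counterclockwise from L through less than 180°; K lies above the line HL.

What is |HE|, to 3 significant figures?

57.2

H is at the origin; H and L share the same y with |HL| = 49.2 and L on the +x side, so L = (49.2, 0.00). The tangent condition forces TL to be normal to HL, so T = L + (0, 7.5) = (49.2, 7.50). Since TE ⟂ EK (tangency), |TK| = √(7.5² + 31.6²) = 32.5 regardless of where E sits on A1. So K lies on both circle(H, 62.46) and circle(T, 32.5); the above-HL intersection is K = (48.0, 40.0). E is the foot of the tangent from K: E = (56.4, 9.50).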